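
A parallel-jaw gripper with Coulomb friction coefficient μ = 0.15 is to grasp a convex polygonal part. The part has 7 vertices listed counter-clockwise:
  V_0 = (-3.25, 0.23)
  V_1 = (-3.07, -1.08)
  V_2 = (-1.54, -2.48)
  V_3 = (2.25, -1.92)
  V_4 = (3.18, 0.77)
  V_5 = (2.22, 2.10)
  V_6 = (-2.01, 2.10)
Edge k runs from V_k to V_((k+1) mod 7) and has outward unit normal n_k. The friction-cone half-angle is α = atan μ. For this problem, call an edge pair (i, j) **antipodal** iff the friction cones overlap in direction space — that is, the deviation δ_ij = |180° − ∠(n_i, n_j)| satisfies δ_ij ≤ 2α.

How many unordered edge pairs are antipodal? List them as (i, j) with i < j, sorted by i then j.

count = 3; pairs: (1,4), (2,5), (3,6)

α = atan 0.15 = 8.53°;  2α = 17.06°
n_0 = (-0.9907, -0.1361)
n_1 = (-0.6751, -0.7378)
n_2 = (+0.1462, -0.9893)
n_3 = (+0.9451, -0.3267)
n_4 = (+0.8108, +0.5853)
n_5 = (+0.0000, +1.0000)
n_6 = (-0.8334, +0.5526)
  (0,1): δ = 140.28°  ·
  (0,2): δ = 89.42°  ·
  (0,3): δ = 26.90°  ·
  (0,4): δ = 28.00°  ·
  (0,5): δ = 82.18°  ·
  (0,6): δ = 138.63°  ·
  (1,2): δ = 129.14°  ·
  (1,3): δ = 66.61°  ·
  (1,4): δ = 11.72°  ✓
  (1,5): δ = 42.46°  ·
  (1,6): δ = 98.91°  ·
  (2,3): δ = 117.48°  ·
  (2,4): δ = 62.58°  ·
  (2,5): δ = 8.41°  ✓
  (2,6): δ = 48.05°  ·
  (3,4): δ = 125.11°  ·
  (3,5): δ = 70.93°  ·
  (3,6): δ = 14.48°  ✓
  (4,5): δ = 125.82°  ·
  (4,6): δ = 69.37°  ·
  (5,6): δ = 123.55°  ·
antipodal pairs: 3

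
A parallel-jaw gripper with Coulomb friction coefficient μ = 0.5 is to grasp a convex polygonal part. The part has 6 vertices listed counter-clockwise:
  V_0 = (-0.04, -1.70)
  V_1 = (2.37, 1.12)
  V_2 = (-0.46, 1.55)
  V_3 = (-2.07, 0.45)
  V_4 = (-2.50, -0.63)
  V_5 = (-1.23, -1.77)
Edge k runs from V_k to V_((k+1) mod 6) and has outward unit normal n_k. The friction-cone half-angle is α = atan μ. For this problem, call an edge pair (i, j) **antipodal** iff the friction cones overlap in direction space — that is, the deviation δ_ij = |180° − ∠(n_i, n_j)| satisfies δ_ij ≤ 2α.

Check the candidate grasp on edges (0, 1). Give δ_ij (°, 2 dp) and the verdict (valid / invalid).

δ = 58.12°, invalid

α = atan 0.5 = 26.57°;  2α = 53.13°
edge 0: e_0 = (+2.41, +2.82);  n_0 = (+0.7602, -0.6497)
edge 1: e_1 = (-2.83, +0.43);  n_1 = (+0.1502, +0.9887)
∠(n_0, n_1) = 121.88°
δ = |180° − 121.88°| = 58.12°
58.12° > 2α = 53.13°  →  invalid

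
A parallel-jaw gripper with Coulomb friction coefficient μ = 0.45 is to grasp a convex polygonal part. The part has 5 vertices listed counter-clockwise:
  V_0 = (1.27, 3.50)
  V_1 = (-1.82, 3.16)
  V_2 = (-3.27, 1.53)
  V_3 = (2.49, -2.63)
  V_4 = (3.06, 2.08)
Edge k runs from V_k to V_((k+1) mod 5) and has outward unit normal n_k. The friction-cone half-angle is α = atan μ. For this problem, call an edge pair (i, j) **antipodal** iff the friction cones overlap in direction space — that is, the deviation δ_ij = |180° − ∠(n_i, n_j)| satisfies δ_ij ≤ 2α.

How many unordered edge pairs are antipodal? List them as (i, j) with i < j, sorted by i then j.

α = atan 0.45 = 24.23°;  2α = 48.46°
n_0 = (-0.1094, +0.9940)
n_1 = (-0.7472, +0.6646)
n_2 = (-0.5855, -0.8107)
n_3 = (+0.9928, -0.1201)
n_4 = (+0.6215, +0.7834)
  (0,1): δ = 137.93°  ·
  (0,2): δ = 42.12°  ✓
  (0,3): δ = 76.82°  ·
  (0,4): δ = 135.30°  ·
  (1,2): δ = 84.18°  ·
  (1,3): δ = 34.76°  ✓
  (1,4): δ = 93.23°  ·
  (2,3): δ = 61.06°  ·
  (2,4): δ = 2.59°  ✓
  (3,4): δ = 121.52°  ·
antipodal pairs: 3

count = 3; pairs: (0,2), (1,3), (2,4)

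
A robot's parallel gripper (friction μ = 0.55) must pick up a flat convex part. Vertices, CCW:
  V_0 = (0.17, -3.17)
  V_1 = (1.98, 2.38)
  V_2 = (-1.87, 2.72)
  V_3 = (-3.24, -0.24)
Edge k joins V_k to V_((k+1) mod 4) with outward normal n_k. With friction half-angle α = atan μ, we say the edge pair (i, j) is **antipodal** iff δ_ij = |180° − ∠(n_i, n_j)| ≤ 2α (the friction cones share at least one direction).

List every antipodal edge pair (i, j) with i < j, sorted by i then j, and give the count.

count = 2; pairs: (0,2), (1,3)

α = atan 0.55 = 28.81°;  2α = 57.62°
n_0 = (+0.9507, -0.3101)
n_1 = (+0.0880, +0.9961)
n_2 = (-0.9075, +0.4200)
n_3 = (-0.6517, -0.7585)
  (0,1): δ = 76.98°  ·
  (0,2): δ = 6.77°  ✓
  (0,3): δ = 67.39°  ·
  (1,2): δ = 109.79°  ·
  (1,3): δ = 35.62°  ✓
  (2,3): δ = 105.83°  ·
antipodal pairs: 2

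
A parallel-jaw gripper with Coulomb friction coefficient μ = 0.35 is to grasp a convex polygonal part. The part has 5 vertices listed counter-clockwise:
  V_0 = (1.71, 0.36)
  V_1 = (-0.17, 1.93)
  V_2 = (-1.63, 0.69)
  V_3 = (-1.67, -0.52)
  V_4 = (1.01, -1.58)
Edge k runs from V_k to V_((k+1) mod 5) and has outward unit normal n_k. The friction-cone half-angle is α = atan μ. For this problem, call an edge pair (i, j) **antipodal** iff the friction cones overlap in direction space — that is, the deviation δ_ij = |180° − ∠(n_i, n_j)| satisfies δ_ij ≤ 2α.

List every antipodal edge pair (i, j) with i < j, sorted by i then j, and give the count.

α = atan 0.35 = 19.29°;  2α = 38.58°
n_0 = (+0.6410, +0.7676)
n_1 = (-0.6473, +0.7622)
n_2 = (-0.9995, +0.0330)
n_3 = (-0.3678, -0.9299)
n_4 = (+0.9406, -0.3394)
  (0,1): δ = 99.79°  ·
  (0,2): δ = 52.03°  ·
  (0,3): δ = 18.29°  ✓
  (0,4): δ = 110.02°  ·
  (1,2): δ = 132.24°  ·
  (1,3): δ = 61.92°  ·
  (1,4): δ = 29.82°  ✓
  (2,3): δ = 109.69°  ·
  (2,4): δ = 17.95°  ✓
  (3,4): δ = 88.26°  ·
antipodal pairs: 3

count = 3; pairs: (0,3), (1,4), (2,4)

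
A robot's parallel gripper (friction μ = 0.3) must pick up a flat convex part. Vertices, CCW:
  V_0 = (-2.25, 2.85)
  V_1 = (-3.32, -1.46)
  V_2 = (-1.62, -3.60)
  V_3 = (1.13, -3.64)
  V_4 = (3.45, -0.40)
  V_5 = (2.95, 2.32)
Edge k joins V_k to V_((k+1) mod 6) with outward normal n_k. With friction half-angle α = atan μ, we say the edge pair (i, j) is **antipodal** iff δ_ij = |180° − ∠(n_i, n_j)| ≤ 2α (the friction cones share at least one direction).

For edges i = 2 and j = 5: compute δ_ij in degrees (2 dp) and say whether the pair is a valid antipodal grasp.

δ = 4.99°, valid

α = atan 0.3 = 16.70°;  2α = 33.40°
edge 2: e_2 = (+2.75, -0.04);  n_2 = (-0.0145, -0.9999)
edge 5: e_5 = (-5.20, +0.53);  n_5 = (+0.1014, +0.9948)
∠(n_2, n_5) = 175.01°
δ = |180° − 175.01°| = 4.99°
4.99° ≤ 2α = 33.40°  →  valid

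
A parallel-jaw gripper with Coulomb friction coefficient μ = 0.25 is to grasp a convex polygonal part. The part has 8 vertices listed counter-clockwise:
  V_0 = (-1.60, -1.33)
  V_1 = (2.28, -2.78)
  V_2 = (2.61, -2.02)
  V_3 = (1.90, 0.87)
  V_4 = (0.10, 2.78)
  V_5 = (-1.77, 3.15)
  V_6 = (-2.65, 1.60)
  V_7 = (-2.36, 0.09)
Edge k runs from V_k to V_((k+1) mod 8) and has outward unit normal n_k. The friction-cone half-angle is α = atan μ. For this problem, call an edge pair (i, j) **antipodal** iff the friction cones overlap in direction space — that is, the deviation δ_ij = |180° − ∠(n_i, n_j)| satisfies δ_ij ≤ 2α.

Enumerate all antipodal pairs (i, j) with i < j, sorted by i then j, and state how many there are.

α = atan 0.25 = 14.04°;  2α = 28.07°
n_0 = (-0.3501, -0.9367)
n_1 = (+0.9173, -0.3983)
n_2 = (+0.9711, +0.2386)
n_3 = (+0.7278, +0.6858)
n_4 = (+0.1941, +0.9810)
n_5 = (-0.8696, +0.4937)
n_6 = (-0.9821, -0.1886)
n_7 = (-0.8817, -0.4719)
  (0,1): δ = 92.98°  ·
  (0,2): δ = 55.71°  ·
  (0,3): δ = 26.21°  ✓
  (0,4): δ = 9.30°  ✓
  (0,5): δ = 80.91°  ·
  (0,6): δ = 121.36°  ·
  (0,7): δ = 138.65°  ·
  (1,2): δ = 142.73°  ·
  (1,3): δ = 113.23°  ·
  (1,4): δ = 77.72°  ·
  (1,5): δ = 6.11°  ✓
  (1,6): δ = 34.34°  ·
  (1,7): δ = 51.63°  ·
  (2,3): δ = 150.50°  ·
  (2,4): δ = 114.99°  ·
  (2,5): δ = 43.39°  ·
  (2,6): δ = 2.93°  ✓
  (2,7): δ = 14.35°  ✓
  (3,4): δ = 144.49°  ·
  (3,5): δ = 72.89°  ·
  (3,6): δ = 32.43°  ·
  (3,7): δ = 15.15°  ✓
  (4,5): δ = 108.39°  ·
  (4,6): δ = 67.94°  ·
  (4,7): δ = 50.65°  ·
  (5,6): δ = 139.54°  ·
  (5,7): δ = 122.26°  ·
  (6,7): δ = 162.72°  ·
antipodal pairs: 6

count = 6; pairs: (0,3), (0,4), (1,5), (2,6), (2,7), (3,7)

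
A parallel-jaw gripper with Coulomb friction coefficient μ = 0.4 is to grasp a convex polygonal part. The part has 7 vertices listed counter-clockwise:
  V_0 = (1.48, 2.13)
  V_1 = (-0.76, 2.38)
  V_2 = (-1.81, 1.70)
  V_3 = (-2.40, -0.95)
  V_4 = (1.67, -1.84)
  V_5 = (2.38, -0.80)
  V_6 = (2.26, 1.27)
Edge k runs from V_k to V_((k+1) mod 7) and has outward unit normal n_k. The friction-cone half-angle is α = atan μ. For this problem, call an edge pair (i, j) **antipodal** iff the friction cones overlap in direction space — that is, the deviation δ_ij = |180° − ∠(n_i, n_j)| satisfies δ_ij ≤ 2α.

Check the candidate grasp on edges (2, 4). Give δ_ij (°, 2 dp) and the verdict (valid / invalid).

δ = 21.77°, valid

α = atan 0.4 = 21.80°;  2α = 43.60°
edge 2: e_2 = (-0.59, -2.65);  n_2 = (-0.9761, +0.2173)
edge 4: e_4 = (+0.71, +1.04);  n_4 = (+0.8259, -0.5638)
∠(n_2, n_4) = 158.23°
δ = |180° − 158.23°| = 21.77°
21.77° ≤ 2α = 43.60°  →  valid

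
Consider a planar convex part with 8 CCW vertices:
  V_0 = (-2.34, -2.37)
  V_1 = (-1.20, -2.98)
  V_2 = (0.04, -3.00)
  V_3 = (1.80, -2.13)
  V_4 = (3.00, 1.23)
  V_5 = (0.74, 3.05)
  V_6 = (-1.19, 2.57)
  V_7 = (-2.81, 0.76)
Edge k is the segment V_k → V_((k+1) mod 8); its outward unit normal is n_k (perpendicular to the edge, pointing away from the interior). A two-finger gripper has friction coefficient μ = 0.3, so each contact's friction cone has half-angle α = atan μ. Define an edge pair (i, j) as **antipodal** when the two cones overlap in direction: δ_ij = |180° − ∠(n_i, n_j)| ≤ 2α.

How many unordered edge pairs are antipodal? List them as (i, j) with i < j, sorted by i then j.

α = atan 0.3 = 16.70°;  2α = 33.40°
n_0 = (-0.4718, -0.8817)
n_1 = (-0.0161, -0.9999)
n_2 = (+0.4431, -0.8965)
n_3 = (+0.9417, -0.3363)
n_4 = (+0.6272, +0.7788)
n_5 = (-0.2414, +0.9704)
n_6 = (-0.7451, +0.6669)
n_7 = (-0.9889, -0.1485)
  (0,1): δ = 152.77°  ·
  (0,2): δ = 125.55°  ·
  (0,3): δ = 81.50°  ·
  (0,4): δ = 10.69°  ✓
  (0,5): δ = 42.12°  ·
  (0,6): δ = 76.32°  ·
  (0,7): δ = 126.69°  ·
  (1,2): δ = 152.77°  ·
  (1,3): δ = 108.73°  ·
  (1,4): δ = 37.92°  ·
  (1,5): δ = 14.89°  ✓
  (1,6): δ = 49.09°  ·
  (1,7): δ = 99.46°  ·
  (2,3): δ = 135.96°  ·
  (2,4): δ = 65.15°  ·
  (2,5): δ = 12.34°  ✓
  (2,6): δ = 21.87°  ✓
  (2,7): δ = 72.24°  ·
  (3,4): δ = 109.19°  ·
  (3,5): δ = 56.38°  ·
  (3,6): δ = 22.18°  ✓
  (3,7): δ = 28.19°  ✓
  (4,5): δ = 127.19°  ·
  (4,6): δ = 92.98°  ·
  (4,7): δ = 42.62°  ·
  (5,6): δ = 145.80°  ·
  (5,7): δ = 95.43°  ·
  (6,7): δ = 129.63°  ·
antipodal pairs: 6

count = 6; pairs: (0,4), (1,5), (2,5), (2,6), (3,6), (3,7)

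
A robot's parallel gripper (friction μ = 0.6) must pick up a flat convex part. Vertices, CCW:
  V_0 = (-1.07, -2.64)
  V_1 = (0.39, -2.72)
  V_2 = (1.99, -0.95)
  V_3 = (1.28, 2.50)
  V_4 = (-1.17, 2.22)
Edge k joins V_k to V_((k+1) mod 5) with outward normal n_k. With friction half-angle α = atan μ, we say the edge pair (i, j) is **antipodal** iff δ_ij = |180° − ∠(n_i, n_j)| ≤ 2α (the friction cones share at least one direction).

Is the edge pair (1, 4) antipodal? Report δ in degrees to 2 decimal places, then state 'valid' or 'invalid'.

δ = 43.29°, valid

α = atan 0.6 = 30.96°;  2α = 61.93°
edge 1: e_1 = (+1.60, +1.77);  n_1 = (+0.7418, -0.6706)
edge 4: e_4 = (+0.10, -4.86);  n_4 = (-0.9998, -0.0206)
∠(n_1, n_4) = 136.71°
δ = |180° − 136.71°| = 43.29°
43.29° ≤ 2α = 61.93°  →  valid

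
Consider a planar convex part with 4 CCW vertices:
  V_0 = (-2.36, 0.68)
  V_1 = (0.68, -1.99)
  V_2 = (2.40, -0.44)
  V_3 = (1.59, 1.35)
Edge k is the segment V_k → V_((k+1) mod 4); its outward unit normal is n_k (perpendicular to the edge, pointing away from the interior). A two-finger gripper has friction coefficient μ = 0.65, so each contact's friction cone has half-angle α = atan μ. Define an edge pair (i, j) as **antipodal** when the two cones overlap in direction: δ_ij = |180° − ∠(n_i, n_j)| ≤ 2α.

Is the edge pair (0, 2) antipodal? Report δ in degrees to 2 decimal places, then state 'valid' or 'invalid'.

δ = 24.36°, valid

α = atan 0.65 = 33.02°;  2α = 66.05°
edge 0: e_0 = (+3.04, -2.67);  n_0 = (-0.6599, -0.7514)
edge 2: e_2 = (-0.81, +1.79);  n_2 = (+0.9111, +0.4123)
∠(n_0, n_2) = 155.64°
δ = |180° − 155.64°| = 24.36°
24.36° ≤ 2α = 66.05°  →  valid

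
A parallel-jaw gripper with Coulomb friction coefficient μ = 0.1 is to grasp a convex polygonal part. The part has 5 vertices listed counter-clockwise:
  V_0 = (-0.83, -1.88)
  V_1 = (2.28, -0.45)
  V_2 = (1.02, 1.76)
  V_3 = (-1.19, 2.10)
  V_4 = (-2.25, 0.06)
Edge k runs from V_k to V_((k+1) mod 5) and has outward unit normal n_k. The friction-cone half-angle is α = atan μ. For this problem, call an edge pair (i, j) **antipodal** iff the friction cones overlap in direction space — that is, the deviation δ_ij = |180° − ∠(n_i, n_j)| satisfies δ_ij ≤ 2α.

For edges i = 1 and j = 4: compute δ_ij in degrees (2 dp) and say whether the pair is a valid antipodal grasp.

δ = 6.51°, valid

α = atan 0.1 = 5.71°;  2α = 11.42°
edge 1: e_1 = (-1.26, +2.21);  n_1 = (+0.8687, +0.4953)
edge 4: e_4 = (+1.42, -1.94);  n_4 = (-0.8069, -0.5906)
∠(n_1, n_4) = 173.49°
δ = |180° − 173.49°| = 6.51°
6.51° ≤ 2α = 11.42°  →  valid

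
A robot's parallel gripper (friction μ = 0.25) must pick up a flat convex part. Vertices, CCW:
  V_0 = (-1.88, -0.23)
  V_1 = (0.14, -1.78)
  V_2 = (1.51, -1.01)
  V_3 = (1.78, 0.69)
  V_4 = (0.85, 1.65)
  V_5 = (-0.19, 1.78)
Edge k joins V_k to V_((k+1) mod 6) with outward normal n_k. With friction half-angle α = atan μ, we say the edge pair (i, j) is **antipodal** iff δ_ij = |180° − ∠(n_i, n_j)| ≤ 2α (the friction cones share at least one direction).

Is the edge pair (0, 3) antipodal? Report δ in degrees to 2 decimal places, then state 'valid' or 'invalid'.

α = atan 0.25 = 14.04°;  2α = 28.07°
edge 0: e_0 = (+2.02, -1.55);  n_0 = (-0.6088, -0.7934)
edge 3: e_3 = (-0.93, +0.96);  n_3 = (+0.7182, +0.6958)
∠(n_0, n_3) = 171.59°
δ = |180° − 171.59°| = 8.41°
8.41° ≤ 2α = 28.07°  →  valid

δ = 8.41°, valid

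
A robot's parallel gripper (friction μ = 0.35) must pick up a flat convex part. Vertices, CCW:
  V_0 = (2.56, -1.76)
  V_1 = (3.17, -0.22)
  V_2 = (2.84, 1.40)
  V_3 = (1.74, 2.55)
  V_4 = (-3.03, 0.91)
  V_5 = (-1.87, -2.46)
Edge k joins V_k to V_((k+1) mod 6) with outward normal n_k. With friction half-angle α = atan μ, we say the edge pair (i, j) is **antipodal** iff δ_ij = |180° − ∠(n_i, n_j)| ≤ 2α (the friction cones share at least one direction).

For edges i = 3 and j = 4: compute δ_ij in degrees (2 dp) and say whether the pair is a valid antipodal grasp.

δ = 89.98°, invalid

α = atan 0.35 = 19.29°;  2α = 38.58°
edge 3: e_3 = (-4.77, -1.64);  n_3 = (-0.3251, +0.9457)
edge 4: e_4 = (+1.16, -3.37);  n_4 = (-0.9456, -0.3255)
∠(n_3, n_4) = 90.02°
δ = |180° − 90.02°| = 89.98°
89.98° > 2α = 38.58°  →  invalid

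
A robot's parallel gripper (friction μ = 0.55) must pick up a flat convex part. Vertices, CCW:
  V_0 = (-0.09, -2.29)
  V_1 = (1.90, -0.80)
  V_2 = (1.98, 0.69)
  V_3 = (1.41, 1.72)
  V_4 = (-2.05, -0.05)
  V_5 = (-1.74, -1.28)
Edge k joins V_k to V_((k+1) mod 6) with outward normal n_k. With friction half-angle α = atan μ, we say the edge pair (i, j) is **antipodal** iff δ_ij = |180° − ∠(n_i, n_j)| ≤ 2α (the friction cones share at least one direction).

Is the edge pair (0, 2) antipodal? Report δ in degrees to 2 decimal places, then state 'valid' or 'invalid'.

α = atan 0.55 = 28.81°;  2α = 57.62°
edge 0: e_0 = (+1.99, +1.49);  n_0 = (+0.5994, -0.8005)
edge 2: e_2 = (-0.57, +1.03);  n_2 = (+0.8750, +0.4842)
∠(n_0, n_2) = 82.14°
δ = |180° − 82.14°| = 97.86°
97.86° > 2α = 57.62°  →  invalid

δ = 97.86°, invalid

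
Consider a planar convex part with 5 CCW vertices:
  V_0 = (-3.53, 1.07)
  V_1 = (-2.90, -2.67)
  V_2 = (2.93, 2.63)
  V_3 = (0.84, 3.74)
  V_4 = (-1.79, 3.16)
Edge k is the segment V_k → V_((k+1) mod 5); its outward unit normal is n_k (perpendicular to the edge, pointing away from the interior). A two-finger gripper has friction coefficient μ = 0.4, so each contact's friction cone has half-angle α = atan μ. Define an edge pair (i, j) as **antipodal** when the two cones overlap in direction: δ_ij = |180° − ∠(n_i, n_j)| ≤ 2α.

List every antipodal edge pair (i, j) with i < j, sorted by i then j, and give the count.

α = atan 0.4 = 21.80°;  2α = 43.60°
n_0 = (-0.9861, -0.1661)
n_1 = (+0.6727, -0.7399)
n_2 = (+0.4691, +0.8832)
n_3 = (-0.2154, +0.9765)
n_4 = (-0.7685, +0.6398)
  (0,1): δ = 57.29°  ·
  (0,2): δ = 52.47°  ·
  (0,3): δ = 92.87°  ·
  (0,4): δ = 130.66°  ·
  (1,2): δ = 70.25°  ·
  (1,3): δ = 29.84°  ✓
  (1,4): δ = 7.95°  ✓
  (2,3): δ = 139.59°  ·
  (2,4): δ = 101.81°  ·
  (3,4): δ = 142.22°  ·
antipodal pairs: 2

count = 2; pairs: (1,3), (1,4)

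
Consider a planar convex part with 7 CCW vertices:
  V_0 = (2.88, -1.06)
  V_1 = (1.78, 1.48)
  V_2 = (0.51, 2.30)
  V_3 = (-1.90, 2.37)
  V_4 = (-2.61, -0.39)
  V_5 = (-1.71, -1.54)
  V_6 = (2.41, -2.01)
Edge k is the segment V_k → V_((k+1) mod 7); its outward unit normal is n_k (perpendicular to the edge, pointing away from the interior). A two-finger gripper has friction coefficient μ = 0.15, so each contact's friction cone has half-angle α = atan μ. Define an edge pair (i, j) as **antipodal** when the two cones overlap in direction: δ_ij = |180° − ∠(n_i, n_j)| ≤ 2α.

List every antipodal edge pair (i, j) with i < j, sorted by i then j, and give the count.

α = atan 0.15 = 8.53°;  2α = 17.06°
n_0 = (+0.9176, +0.3974)
n_1 = (+0.5424, +0.8401)
n_2 = (+0.0290, +0.9996)
n_3 = (-0.9685, +0.2491)
n_4 = (-0.7875, -0.6163)
n_5 = (-0.1133, -0.9936)
n_6 = (+0.8963, -0.4434)
  (0,1): δ = 146.27°  ·
  (0,2): δ = 115.08°  ·
  (0,3): δ = 37.84°  ·
  (0,4): δ = 14.63°  ✓
  (0,5): δ = 60.08°  ·
  (0,6): δ = 130.26°  ·
  (1,2): δ = 148.81°  ·
  (1,3): δ = 71.58°  ·
  (1,4): δ = 19.10°  ·
  (1,5): δ = 26.34°  ·
  (1,6): δ = 96.53°  ·
  (2,3): δ = 102.76°  ·
  (2,4): δ = 50.29°  ·
  (2,5): δ = 4.84°  ✓
  (2,6): δ = 65.34°  ·
  (3,4): δ = 127.53°  ·
  (3,5): δ = 82.08°  ·
  (3,6): δ = 11.90°  ✓
  (4,5): δ = 134.56°  ·
  (4,6): δ = 64.37°  ·
  (5,6): δ = 109.82°  ·
antipodal pairs: 3

count = 3; pairs: (0,4), (2,5), (3,6)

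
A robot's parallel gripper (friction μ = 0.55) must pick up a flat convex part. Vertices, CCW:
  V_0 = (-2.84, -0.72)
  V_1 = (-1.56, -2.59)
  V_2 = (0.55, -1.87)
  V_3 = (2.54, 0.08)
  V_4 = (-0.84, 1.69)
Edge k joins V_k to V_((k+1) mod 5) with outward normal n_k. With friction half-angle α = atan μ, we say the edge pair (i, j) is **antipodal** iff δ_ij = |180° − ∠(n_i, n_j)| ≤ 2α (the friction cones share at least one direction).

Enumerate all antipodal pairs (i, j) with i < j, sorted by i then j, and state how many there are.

count = 4; pairs: (0,3), (1,3), (1,4), (2,4)

α = atan 0.55 = 28.81°;  2α = 57.62°
n_0 = (-0.8252, -0.5648)
n_1 = (+0.3229, -0.9464)
n_2 = (+0.6999, -0.7142)
n_3 = (+0.4300, +0.9028)
n_4 = (-0.7695, +0.6386)
  (0,1): δ = 105.55°  ·
  (0,2): δ = 79.97°  ·
  (0,3): δ = 30.14°  ✓
  (0,4): δ = 105.92°  ·
  (1,2): δ = 154.42°  ·
  (1,3): δ = 44.31°  ✓
  (1,4): δ = 31.47°  ✓
  (2,3): δ = 69.89°  ·
  (2,4): δ = 5.89°  ✓
  (3,4): δ = 104.22°  ·
antipodal pairs: 4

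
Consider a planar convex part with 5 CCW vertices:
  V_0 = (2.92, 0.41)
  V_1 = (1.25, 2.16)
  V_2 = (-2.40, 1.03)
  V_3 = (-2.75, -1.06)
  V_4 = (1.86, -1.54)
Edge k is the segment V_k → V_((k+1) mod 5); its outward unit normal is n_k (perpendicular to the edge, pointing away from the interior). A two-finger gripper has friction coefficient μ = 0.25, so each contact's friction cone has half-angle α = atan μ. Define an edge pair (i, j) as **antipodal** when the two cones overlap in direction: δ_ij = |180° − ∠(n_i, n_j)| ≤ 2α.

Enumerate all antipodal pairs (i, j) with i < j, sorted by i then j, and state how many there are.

count = 2; pairs: (1,3), (2,4)

α = atan 0.25 = 14.04°;  2α = 28.07°
n_0 = (+0.7234, +0.6904)
n_1 = (-0.2957, +0.9553)
n_2 = (-0.9863, +0.1652)
n_3 = (-0.1036, -0.9946)
n_4 = (+0.8786, -0.4776)
  (0,1): δ = 116.46°  ·
  (0,2): δ = 53.17°  ·
  (0,3): δ = 40.40°  ·
  (0,4): δ = 107.81°  ·
  (1,2): δ = 116.71°  ·
  (1,3): δ = 23.15°  ✓
  (1,4): δ = 44.27°  ·
  (2,3): δ = 86.44°  ·
  (2,4): δ = 19.02°  ✓
  (3,4): δ = 112.58°  ·
antipodal pairs: 2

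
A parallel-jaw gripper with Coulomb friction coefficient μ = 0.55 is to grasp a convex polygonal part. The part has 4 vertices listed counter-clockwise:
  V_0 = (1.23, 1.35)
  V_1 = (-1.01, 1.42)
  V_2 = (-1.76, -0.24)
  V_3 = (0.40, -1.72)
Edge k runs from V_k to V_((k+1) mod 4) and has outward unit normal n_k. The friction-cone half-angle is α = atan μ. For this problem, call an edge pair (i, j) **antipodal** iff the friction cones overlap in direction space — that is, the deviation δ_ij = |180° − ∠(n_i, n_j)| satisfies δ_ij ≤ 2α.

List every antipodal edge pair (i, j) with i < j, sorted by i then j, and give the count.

count = 2; pairs: (0,2), (1,3)

α = atan 0.55 = 28.81°;  2α = 57.62°
n_0 = (+0.0312, +0.9995)
n_1 = (-0.9113, +0.4117)
n_2 = (-0.5652, -0.8249)
n_3 = (+0.9653, -0.2610)
  (0,1): δ = 112.52°  ·
  (0,2): δ = 32.63°  ✓
  (0,3): δ = 76.66°  ·
  (1,2): δ = 100.10°  ·
  (1,3): δ = 9.19°  ✓
  (2,3): δ = 70.71°  ·
antipodal pairs: 2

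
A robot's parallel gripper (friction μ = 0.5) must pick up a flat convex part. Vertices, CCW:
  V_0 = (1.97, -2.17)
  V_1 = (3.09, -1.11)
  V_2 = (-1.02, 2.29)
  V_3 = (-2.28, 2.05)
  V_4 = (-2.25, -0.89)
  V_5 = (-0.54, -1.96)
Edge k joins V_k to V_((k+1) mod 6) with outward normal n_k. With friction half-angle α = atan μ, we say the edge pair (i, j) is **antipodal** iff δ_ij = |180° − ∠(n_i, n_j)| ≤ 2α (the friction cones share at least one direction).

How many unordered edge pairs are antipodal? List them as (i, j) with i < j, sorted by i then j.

count = 7; pairs: (0,2), (0,3), (1,3), (1,4), (1,5), (2,4), (2,5)

α = atan 0.5 = 26.57°;  2α = 53.13°
n_0 = (+0.6874, -0.7263)
n_1 = (+0.6374, +0.7705)
n_2 = (-0.1871, +0.9823)
n_3 = (-0.9999, -0.0102)
n_4 = (-0.5304, -0.8477)
n_5 = (-0.0834, -0.9965)
  (0,1): δ = 83.02°  ·
  (0,2): δ = 32.64°  ✓
  (0,3): δ = 47.16°  ✓
  (0,4): δ = 104.54°  ·
  (0,5): δ = 131.79°  ·
  (1,2): δ = 129.62°  ·
  (1,3): δ = 49.82°  ✓
  (1,4): δ = 7.56°  ✓
  (1,5): δ = 34.82°  ✓
  (2,3): δ = 100.20°  ·
  (2,4): δ = 42.82°  ✓
  (2,5): δ = 15.57°  ✓
  (3,4): δ = 122.62°  ·
  (3,5): δ = 95.37°  ·
  (4,5): δ = 152.75°  ·
antipodal pairs: 7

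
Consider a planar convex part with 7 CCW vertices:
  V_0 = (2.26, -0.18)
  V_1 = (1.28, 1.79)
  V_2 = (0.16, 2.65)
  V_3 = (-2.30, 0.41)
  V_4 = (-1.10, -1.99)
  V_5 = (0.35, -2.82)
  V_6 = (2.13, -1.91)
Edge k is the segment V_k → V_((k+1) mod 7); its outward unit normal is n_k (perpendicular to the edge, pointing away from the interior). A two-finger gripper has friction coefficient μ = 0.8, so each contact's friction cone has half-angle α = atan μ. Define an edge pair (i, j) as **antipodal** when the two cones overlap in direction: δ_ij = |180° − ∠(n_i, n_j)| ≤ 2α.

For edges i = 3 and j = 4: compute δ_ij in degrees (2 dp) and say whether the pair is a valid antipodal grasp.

α = atan 0.8 = 38.66°;  2α = 77.32°
edge 3: e_3 = (+1.20, -2.40);  n_3 = (-0.8944, -0.4472)
edge 4: e_4 = (+1.45, -0.83);  n_4 = (-0.4968, -0.8679)
∠(n_3, n_4) = 33.65°
δ = |180° − 33.65°| = 146.35°
146.35° > 2α = 77.32°  →  invalid

δ = 146.35°, invalid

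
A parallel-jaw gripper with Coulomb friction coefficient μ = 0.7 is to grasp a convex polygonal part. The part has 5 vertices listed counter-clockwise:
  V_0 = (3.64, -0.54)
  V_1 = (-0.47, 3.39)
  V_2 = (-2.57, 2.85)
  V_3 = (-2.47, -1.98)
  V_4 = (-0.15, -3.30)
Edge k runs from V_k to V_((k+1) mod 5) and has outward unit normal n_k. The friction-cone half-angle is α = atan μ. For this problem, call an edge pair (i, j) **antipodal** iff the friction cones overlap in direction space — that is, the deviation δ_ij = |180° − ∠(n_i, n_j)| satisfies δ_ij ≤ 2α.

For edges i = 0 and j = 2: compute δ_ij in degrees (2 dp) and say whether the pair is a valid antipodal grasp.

α = atan 0.7 = 34.99°;  2α = 69.98°
edge 0: e_0 = (-4.11, +3.93);  n_0 = (+0.6911, +0.7228)
edge 2: e_2 = (+0.10, -4.83);  n_2 = (-0.9998, -0.0207)
∠(n_0, n_2) = 134.90°
δ = |180° − 134.90°| = 45.10°
45.10° ≤ 2α = 69.98°  →  valid

δ = 45.10°, valid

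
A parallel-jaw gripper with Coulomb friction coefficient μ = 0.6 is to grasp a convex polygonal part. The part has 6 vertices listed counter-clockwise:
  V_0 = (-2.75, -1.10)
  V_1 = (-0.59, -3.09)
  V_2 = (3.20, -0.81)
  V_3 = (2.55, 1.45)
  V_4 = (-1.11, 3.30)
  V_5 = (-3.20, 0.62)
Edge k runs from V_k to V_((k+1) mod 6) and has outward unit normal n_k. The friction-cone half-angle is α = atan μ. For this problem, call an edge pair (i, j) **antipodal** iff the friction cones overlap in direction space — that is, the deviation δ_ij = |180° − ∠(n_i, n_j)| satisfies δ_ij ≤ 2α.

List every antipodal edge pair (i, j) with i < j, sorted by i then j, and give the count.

count = 7; pairs: (0,2), (0,3), (1,3), (1,4), (2,4), (2,5), (3,5)

α = atan 0.6 = 30.96°;  2α = 61.93°
n_0 = (-0.6776, -0.7355)
n_1 = (+0.5155, -0.8569)
n_2 = (+0.9610, +0.2764)
n_3 = (+0.4511, +0.8925)
n_4 = (-0.7886, +0.6150)
n_5 = (-0.9674, -0.2531)
  (0,1): δ = 106.32°  ·
  (0,2): δ = 31.30°  ✓
  (0,3): δ = 15.84°  ✓
  (0,4): δ = 94.71°  ·
  (0,5): δ = 147.32°  ·
  (1,2): δ = 104.98°  ·
  (1,3): δ = 57.85°  ✓
  (1,4): δ = 21.02°  ✓
  (1,5): δ = 73.63°  ·
  (2,3): δ = 132.86°  ·
  (2,4): δ = 53.99°  ✓
  (2,5): δ = 1.38°  ✓
  (3,4): δ = 101.13°  ·
  (3,5): δ = 48.52°  ✓
  (4,5): δ = 127.39°  ·
antipodal pairs: 7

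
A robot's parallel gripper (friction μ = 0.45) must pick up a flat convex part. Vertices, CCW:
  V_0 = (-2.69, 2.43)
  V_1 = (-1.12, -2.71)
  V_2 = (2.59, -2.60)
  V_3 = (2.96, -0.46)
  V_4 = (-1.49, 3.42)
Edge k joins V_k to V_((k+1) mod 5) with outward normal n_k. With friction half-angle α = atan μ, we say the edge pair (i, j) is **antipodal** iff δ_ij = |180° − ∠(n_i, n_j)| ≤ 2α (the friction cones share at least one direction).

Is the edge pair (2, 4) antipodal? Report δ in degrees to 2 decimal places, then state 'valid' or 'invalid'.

δ = 40.67°, valid

α = atan 0.45 = 24.23°;  2α = 48.46°
edge 2: e_2 = (+0.37, +2.14);  n_2 = (+0.9854, -0.1704)
edge 4: e_4 = (-1.20, -0.99);  n_4 = (-0.6364, +0.7714)
∠(n_2, n_4) = 139.33°
δ = |180° − 139.33°| = 40.67°
40.67° ≤ 2α = 48.46°  →  valid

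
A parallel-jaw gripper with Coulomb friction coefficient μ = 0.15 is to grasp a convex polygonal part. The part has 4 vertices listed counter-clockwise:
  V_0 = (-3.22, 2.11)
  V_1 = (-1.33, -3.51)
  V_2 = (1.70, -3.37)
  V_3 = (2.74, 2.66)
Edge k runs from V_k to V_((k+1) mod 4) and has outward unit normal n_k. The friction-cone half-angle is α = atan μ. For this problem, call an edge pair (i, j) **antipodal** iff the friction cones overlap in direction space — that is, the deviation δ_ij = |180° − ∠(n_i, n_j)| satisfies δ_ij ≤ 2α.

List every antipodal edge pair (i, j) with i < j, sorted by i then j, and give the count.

count = 1; pairs: (1,3)

α = atan 0.15 = 8.53°;  2α = 17.06°
n_0 = (-0.9478, -0.3188)
n_1 = (+0.0462, -0.9989)
n_2 = (+0.9855, -0.1700)
n_3 = (-0.0919, +0.9958)
  (0,1): δ = 105.94°  ·
  (0,2): δ = 28.37°  ·
  (0,3): δ = 76.68°  ·
  (1,2): δ = 102.43°  ·
  (1,3): δ = 2.63°  ✓
  (2,3): δ = 74.94°  ·
antipodal pairs: 1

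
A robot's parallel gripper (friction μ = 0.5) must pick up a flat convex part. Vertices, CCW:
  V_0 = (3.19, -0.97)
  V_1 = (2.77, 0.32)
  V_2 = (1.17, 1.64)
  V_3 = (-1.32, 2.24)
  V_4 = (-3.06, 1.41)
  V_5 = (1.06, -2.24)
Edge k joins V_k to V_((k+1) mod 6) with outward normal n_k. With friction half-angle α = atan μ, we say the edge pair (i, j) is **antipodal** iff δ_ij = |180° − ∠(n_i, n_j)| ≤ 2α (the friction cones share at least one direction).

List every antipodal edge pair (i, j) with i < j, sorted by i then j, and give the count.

α = atan 0.5 = 26.57°;  2α = 53.13°
n_0 = (+0.9509, +0.3096)
n_1 = (+0.6364, +0.7714)
n_2 = (+0.2343, +0.9722)
n_3 = (-0.4305, +0.9026)
n_4 = (-0.6631, -0.7485)
n_5 = (+0.5121, -0.8589)
  (0,1): δ = 147.56°  ·
  (0,2): δ = 121.58°  ·
  (0,3): δ = 82.53°  ·
  (0,4): δ = 30.43°  ✓
  (0,5): δ = 102.77°  ·
  (1,2): δ = 154.03°  ·
  (1,3): δ = 114.98°  ·
  (1,4): δ = 2.02°  ✓
  (1,5): δ = 70.33°  ·
  (2,3): δ = 140.95°  ·
  (2,4): δ = 27.99°  ✓
  (2,5): δ = 44.35°  ✓
  (3,4): δ = 67.04°  ·
  (3,5): δ = 5.30°  ✓
  (4,5): δ = 107.66°  ·
antipodal pairs: 5

count = 5; pairs: (0,4), (1,4), (2,4), (2,5), (3,5)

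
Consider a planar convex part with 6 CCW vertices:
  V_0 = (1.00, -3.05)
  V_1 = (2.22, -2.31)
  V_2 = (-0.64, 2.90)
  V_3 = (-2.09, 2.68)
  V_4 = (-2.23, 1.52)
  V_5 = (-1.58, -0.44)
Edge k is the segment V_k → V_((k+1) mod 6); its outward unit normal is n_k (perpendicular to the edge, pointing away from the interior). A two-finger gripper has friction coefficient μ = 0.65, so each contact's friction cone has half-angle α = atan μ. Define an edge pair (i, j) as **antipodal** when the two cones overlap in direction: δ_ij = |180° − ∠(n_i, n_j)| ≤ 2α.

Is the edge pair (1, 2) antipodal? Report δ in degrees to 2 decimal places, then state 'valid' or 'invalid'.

α = atan 0.65 = 33.02°;  2α = 66.05°
edge 1: e_1 = (-2.86, +5.21);  n_1 = (+0.8766, +0.4812)
edge 2: e_2 = (-1.45, -0.22);  n_2 = (-0.1500, +0.9887)
∠(n_1, n_2) = 69.86°
δ = |180° − 69.86°| = 110.14°
110.14° > 2α = 66.05°  →  invalid

δ = 110.14°, invalid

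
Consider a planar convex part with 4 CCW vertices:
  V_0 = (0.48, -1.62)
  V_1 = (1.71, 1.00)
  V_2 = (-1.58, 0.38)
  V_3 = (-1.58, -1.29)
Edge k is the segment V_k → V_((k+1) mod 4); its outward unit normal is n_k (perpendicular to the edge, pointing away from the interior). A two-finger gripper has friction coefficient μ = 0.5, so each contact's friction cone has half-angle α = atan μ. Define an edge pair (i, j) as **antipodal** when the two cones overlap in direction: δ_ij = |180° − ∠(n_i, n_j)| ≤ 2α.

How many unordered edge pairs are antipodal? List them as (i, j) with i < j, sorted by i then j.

α = atan 0.5 = 26.57°;  2α = 53.13°
n_0 = (+0.9052, -0.4250)
n_1 = (-0.1852, +0.9827)
n_2 = (-1.0000, -0.0000)
n_3 = (-0.1582, -0.9874)
  (0,1): δ = 54.18°  ·
  (0,2): δ = 25.15°  ✓
  (0,3): δ = 106.05°  ·
  (1,2): δ = 100.67°  ·
  (1,3): δ = 19.77°  ✓
  (2,3): δ = 99.10°  ·
antipodal pairs: 2

count = 2; pairs: (0,2), (1,3)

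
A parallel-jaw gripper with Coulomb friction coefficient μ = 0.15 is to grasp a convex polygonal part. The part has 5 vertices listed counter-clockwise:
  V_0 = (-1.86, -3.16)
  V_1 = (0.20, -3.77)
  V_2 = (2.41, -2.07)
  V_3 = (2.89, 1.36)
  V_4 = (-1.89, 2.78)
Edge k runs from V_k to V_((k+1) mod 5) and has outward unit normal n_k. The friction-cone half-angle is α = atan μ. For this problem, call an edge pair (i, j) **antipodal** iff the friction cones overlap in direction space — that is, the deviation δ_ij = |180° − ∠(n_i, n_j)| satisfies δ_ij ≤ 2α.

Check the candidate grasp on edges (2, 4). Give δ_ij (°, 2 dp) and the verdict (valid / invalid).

α = atan 0.15 = 8.53°;  2α = 17.06°
edge 2: e_2 = (+0.48, +3.43);  n_2 = (+0.9903, -0.1386)
edge 4: e_4 = (+0.03, -5.94);  n_4 = (-1.0000, -0.0051)
∠(n_2, n_4) = 171.74°
δ = |180° − 171.74°| = 8.26°
8.26° ≤ 2α = 17.06°  →  valid

δ = 8.26°, valid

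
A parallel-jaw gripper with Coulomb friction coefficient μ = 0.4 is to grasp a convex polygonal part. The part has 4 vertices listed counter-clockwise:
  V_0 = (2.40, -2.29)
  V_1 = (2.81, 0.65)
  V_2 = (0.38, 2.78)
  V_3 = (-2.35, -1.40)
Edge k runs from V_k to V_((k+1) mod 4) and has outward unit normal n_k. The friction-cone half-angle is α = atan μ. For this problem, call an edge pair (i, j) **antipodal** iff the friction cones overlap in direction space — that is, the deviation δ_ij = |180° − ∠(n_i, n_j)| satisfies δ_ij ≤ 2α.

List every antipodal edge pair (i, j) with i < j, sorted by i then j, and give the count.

count = 2; pairs: (0,2), (1,3)

α = atan 0.4 = 21.80°;  2α = 43.60°
n_0 = (+0.9904, -0.1381)
n_1 = (+0.6592, +0.7520)
n_2 = (-0.8373, +0.5468)
n_3 = (-0.1842, -0.9829)
  (0,1): δ = 123.30°  ·
  (0,2): δ = 25.21°  ✓
  (0,3): δ = 87.33°  ·
  (1,2): δ = 81.91°  ·
  (1,3): δ = 30.62°  ✓
  (2,3): δ = 67.46°  ·
antipodal pairs: 2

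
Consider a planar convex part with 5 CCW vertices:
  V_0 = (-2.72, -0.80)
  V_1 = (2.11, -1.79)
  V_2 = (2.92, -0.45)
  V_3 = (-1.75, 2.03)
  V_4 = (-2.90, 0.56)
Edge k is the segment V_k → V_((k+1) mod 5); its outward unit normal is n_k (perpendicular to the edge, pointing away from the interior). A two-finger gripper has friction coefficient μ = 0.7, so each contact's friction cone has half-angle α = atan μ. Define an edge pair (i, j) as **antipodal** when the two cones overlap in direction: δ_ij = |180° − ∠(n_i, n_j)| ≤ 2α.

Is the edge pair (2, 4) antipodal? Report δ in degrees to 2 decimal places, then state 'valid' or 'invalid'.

α = atan 0.7 = 34.99°;  2α = 69.98°
edge 2: e_2 = (-4.67, +2.48);  n_2 = (+0.4690, +0.8832)
edge 4: e_4 = (+0.18, -1.36);  n_4 = (-0.9914, -0.1312)
∠(n_2, n_4) = 125.51°
δ = |180° − 125.51°| = 54.49°
54.49° ≤ 2α = 69.98°  →  valid

δ = 54.49°, valid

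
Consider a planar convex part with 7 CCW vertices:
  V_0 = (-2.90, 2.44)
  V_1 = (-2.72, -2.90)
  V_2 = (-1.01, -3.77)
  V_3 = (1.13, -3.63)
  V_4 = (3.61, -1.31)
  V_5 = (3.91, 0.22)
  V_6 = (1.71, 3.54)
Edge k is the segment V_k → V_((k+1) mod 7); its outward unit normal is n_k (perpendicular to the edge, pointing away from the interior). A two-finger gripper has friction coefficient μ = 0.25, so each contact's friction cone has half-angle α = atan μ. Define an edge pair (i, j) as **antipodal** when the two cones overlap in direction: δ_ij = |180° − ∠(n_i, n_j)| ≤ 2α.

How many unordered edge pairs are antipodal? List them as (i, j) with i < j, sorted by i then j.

count = 2; pairs: (0,4), (2,6)

α = atan 0.25 = 14.04°;  2α = 28.07°
n_0 = (-0.9994, -0.0337)
n_1 = (-0.4535, -0.8913)
n_2 = (+0.0653, -0.9979)
n_3 = (+0.6832, -0.7303)
n_4 = (+0.9813, -0.1924)
n_5 = (+0.8336, +0.5524)
n_6 = (-0.2321, +0.9727)
  (0,1): δ = 118.90°  ·
  (0,2): δ = 88.19°  ·
  (0,3): δ = 48.84°  ·
  (0,4): δ = 13.02°  ✓
  (0,5): δ = 31.60°  ·
  (0,6): δ = 101.49°  ·
  (1,2): δ = 149.29°  ·
  (1,3): δ = 109.94°  ·
  (1,4): δ = 74.13°  ·
  (1,5): δ = 29.50°  ·
  (1,6): δ = 40.39°  ·
  (2,3): δ = 140.65°  ·
  (2,4): δ = 104.84°  ·
  (2,5): δ = 60.21°  ·
  (2,6): δ = 9.68°  ✓
  (3,4): δ = 144.18°  ·
  (3,5): δ = 99.56°  ·
  (3,6): δ = 29.67°  ·
  (4,5): δ = 135.38°  ·
  (4,6): δ = 65.49°  ·
  (5,6): δ = 110.11°  ·
antipodal pairs: 2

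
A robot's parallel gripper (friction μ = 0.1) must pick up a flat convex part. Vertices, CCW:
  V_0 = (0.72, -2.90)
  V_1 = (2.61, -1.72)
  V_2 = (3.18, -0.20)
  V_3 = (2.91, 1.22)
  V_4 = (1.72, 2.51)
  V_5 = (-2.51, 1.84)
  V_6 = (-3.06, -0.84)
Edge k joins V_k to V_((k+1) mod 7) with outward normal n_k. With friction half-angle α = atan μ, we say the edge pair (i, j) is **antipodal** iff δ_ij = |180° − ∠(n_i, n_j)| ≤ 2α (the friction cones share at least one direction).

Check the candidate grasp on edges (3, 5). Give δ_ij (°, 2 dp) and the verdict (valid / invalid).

δ = 54.29°, invalid

α = atan 0.1 = 5.71°;  2α = 11.42°
edge 3: e_3 = (-1.19, +1.29);  n_3 = (+0.7350, +0.6780)
edge 5: e_5 = (-0.55, -2.68);  n_5 = (-0.9796, +0.2010)
∠(n_3, n_5) = 125.71°
δ = |180° − 125.71°| = 54.29°
54.29° > 2α = 11.42°  →  invalid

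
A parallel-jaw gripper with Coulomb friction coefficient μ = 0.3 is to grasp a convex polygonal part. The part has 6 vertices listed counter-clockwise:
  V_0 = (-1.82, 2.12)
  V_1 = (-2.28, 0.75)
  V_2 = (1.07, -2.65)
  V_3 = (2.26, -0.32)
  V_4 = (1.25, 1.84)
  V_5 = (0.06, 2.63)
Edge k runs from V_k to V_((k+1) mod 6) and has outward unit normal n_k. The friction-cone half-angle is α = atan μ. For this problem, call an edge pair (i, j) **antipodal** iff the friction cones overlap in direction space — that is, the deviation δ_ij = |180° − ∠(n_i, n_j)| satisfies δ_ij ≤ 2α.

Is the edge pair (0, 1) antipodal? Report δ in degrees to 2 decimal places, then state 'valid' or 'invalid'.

δ = 116.86°, invalid

α = atan 0.3 = 16.70°;  2α = 33.40°
edge 0: e_0 = (-0.46, -1.37);  n_0 = (-0.9480, +0.3183)
edge 1: e_1 = (+3.35, -3.40);  n_1 = (-0.7123, -0.7018)
∠(n_0, n_1) = 63.14°
δ = |180° − 63.14°| = 116.86°
116.86° > 2α = 33.40°  →  invalid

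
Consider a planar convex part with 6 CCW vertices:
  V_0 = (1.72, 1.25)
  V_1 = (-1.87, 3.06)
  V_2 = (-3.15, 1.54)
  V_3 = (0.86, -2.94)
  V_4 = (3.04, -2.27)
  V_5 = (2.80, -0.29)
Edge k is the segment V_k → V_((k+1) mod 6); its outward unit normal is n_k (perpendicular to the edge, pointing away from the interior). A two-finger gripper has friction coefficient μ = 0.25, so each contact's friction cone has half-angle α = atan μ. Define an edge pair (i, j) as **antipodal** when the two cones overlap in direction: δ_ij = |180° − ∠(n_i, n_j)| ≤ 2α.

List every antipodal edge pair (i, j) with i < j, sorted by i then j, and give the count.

count = 2; pairs: (0,2), (2,5)

α = atan 0.25 = 14.04°;  2α = 28.07°
n_0 = (+0.4502, +0.8929)
n_1 = (-0.7649, +0.6441)
n_2 = (-0.7451, -0.6669)
n_3 = (+0.2938, -0.9559)
n_4 = (+0.9927, +0.1203)
n_5 = (+0.8187, +0.5742)
  (0,1): δ = 103.34°  ·
  (0,2): δ = 21.41°  ✓
  (0,3): δ = 43.84°  ·
  (0,4): δ = 123.67°  ·
  (0,5): δ = 151.80°  ·
  (1,2): δ = 98.07°  ·
  (1,3): δ = 32.81°  ·
  (1,4): δ = 47.01°  ·
  (1,5): δ = 75.14°  ·
  (2,3): δ = 114.75°  ·
  (2,4): δ = 34.92°  ·
  (2,5): δ = 6.79°  ✓
  (3,4): δ = 100.17°  ·
  (3,5): δ = 72.04°  ·
  (4,5): δ = 151.87°  ·
antipodal pairs: 2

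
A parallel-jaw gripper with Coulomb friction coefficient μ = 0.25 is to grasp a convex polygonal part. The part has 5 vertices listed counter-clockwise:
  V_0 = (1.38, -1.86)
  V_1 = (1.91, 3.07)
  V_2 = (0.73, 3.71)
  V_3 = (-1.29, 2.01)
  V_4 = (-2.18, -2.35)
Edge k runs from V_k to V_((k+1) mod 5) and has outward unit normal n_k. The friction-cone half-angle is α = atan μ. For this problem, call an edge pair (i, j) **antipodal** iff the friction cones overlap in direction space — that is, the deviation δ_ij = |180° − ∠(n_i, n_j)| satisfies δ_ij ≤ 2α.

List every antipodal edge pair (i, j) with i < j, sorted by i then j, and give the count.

count = 1; pairs: (0,3)

α = atan 0.25 = 14.04°;  2α = 28.07°
n_0 = (+0.9943, -0.1069)
n_1 = (+0.4768, +0.8790)
n_2 = (-0.6439, +0.7651)
n_3 = (-0.9798, +0.2000)
n_4 = (+0.1364, -0.9907)
  (0,1): δ = 112.34°  ·
  (0,2): δ = 43.78°  ·
  (0,3): δ = 5.40°  ✓
  (0,4): δ = 103.97°  ·
  (1,2): δ = 111.44°  ·
  (1,3): δ = 73.06°  ·
  (1,4): δ = 36.31°  ·
  (2,3): δ = 141.62°  ·
  (2,4): δ = 32.25°  ·
  (3,4): δ = 70.63°  ·
antipodal pairs: 1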